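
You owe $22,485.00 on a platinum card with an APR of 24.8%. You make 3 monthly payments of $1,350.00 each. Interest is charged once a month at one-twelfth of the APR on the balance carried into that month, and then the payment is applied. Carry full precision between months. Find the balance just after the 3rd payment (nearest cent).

$19,773.80

Monthly rate r = 24.8%/12 = 2.06667% = 0.0206667.
Each month: B ← B·(1+r) − $1,350.00.
Month 1: interest $464.69; balance after payment $21,599.69.
Month 2: interest $446.39; balance after payment $20,696.08.
Month 3: interest $427.72; balance after payment $19,773.80.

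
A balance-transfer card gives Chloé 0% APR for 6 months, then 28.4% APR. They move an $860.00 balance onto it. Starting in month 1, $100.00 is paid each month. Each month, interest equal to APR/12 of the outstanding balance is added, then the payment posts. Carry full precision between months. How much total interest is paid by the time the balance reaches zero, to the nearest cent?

Promo months 1–6 at r₀ = 0%/12 = 0; months 7+ at r₁ = 28.4%/12 = 0.0236667.
After month 6 (no interest yet): B = $860.00 − 6·$100.00 = $260.00.
Then at r₁ with $100.00/mo: n₂ = −ln(1 − r₁·B/P)/ln(1+r₁) ≈ 2.72 → 3 more payments.
Total paid = 8·$100.00 + $71.74 = $871.74; interest = $871.74 − $860.00 = $11.74.

$11.74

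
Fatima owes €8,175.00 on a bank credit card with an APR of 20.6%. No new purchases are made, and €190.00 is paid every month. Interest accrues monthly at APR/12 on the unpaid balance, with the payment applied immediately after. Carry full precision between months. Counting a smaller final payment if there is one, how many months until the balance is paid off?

Monthly rate r = 20.6%/12 = 1.71667% = 0.0171667.
Recurrence: B ← B·(1+r) − €190.00.
Month 1: interest €140.34; balance after payment €8,125.34.
Month 2: interest €139.48; balance after payment €8,074.82.
Closed form: n = −ln(1 − rB₀/P)/ln(1+r) = −ln(0.26138)/ln(1.01717) ≈ 78.831, so the balance reaches zero during payment 79.

79 months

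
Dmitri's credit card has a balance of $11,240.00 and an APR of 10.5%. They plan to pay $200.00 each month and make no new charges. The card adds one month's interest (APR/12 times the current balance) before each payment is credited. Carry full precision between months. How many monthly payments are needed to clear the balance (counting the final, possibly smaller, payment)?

Monthly rate r = 10.5%/12 = 0.875% = 0.00875.
Recurrence: B ← B·(1+r) − $200.00.
Month 1: interest $98.35; balance after payment $11,138.35.
Month 2: interest $97.46; balance after payment $11,035.81.
Closed form: n = −ln(1 − rB₀/P)/ln(1+r) = −ln(0.50825)/ln(1.00875) ≈ 77.684, so the balance reaches zero during payment 78.

78 payments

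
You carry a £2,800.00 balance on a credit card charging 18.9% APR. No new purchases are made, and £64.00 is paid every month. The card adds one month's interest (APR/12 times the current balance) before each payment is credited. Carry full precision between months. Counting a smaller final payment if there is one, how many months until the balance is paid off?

75 payments

Monthly rate r = 18.9%/12 = 1.575% = 0.01575.
Recurrence: B ← B·(1+r) − £64.00.
Month 1: interest £44.10; balance after payment £2,780.10.
Month 2: interest £43.79; balance after payment £2,759.89.
Closed form: n = −ln(1 − rB₀/P)/ln(1+r) = −ln(0.31094)/ln(1.01575) ≈ 74.752, so the balance reaches zero during payment 75.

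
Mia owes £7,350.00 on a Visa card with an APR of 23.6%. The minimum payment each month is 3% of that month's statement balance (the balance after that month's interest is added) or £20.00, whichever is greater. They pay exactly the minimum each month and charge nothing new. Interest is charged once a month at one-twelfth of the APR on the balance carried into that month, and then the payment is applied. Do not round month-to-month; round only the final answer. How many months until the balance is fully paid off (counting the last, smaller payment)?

274 months

Monthly rate r = 23.6%/12 = 1.96667% = 0.0196667.
While 3% of the post-interest balance exceeds £20.00, each month B ← (B·(1+r))·(1 − 0.03), i.e. B shrinks by the factor (1+r)·0.97 = 0.98908.
This holds for months 1–221. Entering month 222 the balance is £648.80; 3% of the post-interest balance is now below £20.00, so the flat £20.00 minimum applies from here.
From month 222 a fixed £20.00 at rate r clears £648.80 in 53 more payments. Total: 221 + 53 = 274 months.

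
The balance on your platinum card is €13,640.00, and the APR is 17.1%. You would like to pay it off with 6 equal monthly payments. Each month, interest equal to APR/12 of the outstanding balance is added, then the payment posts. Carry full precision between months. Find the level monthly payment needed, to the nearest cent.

€2,388.05

Monthly rate r = 17.1%/12 = 1.425% = 0.01425.
Level-payment amortization: P = B₀·r / (1 − (1+r)^(−n)) = 13640.00·0.01425 / (1 − 1.01425^(−6)).
Denominator 1 − (1+r)^(−6) = 0.0813926801.
P = 194.37 / 0.0813926801 ≈ 2388.05.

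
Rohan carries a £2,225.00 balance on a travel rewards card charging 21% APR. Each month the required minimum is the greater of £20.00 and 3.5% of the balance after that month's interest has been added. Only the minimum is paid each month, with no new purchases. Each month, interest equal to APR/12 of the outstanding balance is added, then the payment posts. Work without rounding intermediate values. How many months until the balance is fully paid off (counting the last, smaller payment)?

115 months

Monthly rate r = 21%/12 = 1.75% = 0.0175.
While 3.5% of the post-interest balance exceeds £20.00, each month B ← (B·(1+r))·(1 − 0.035), i.e. B shrinks by the factor (1+r)·0.965 = 0.98189.
This holds for months 1–76. Entering month 77 the balance is £554.65; 3.5% of the post-interest balance is now below £20.00, so the flat £20.00 minimum applies from here.
From month 77 a fixed £20.00 at rate r clears £554.65 in 39 more payments. Total: 76 + 39 = 115 months.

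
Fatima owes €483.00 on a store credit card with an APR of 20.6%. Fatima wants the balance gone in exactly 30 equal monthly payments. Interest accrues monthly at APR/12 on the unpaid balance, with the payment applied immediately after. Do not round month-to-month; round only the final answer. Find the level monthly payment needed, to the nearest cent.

€20.73

Monthly rate r = 20.6%/12 = 1.71667% = 0.0171667.
Level-payment amortization: P = B₀·r / (1 − (1+r)^(−n)) = 483.00·0.0171667 / (1 − 1.01717^(−30)).
Denominator 1 − (1+r)^(−30) = 0.399882332.
P = 8.2915 / 0.399882332 ≈ 20.73.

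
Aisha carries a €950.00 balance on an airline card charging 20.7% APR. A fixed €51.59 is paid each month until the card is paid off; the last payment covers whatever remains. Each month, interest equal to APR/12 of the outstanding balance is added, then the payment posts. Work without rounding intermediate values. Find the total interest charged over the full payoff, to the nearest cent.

€203.02

Monthly rate r = 20.7%/12 = 1.725% = 0.01725.
Payoff takes n = ⌈−ln(1 − rB₀/P)/ln(1+r)⌉ = ⌈22.348⌉ = 23 payments; the last is €18.04.
Total paid = 22·€51.59 + €18.04 = €1,153.02.
Total interest = total paid − principal = €1,153.02 − €950.00 = €203.02.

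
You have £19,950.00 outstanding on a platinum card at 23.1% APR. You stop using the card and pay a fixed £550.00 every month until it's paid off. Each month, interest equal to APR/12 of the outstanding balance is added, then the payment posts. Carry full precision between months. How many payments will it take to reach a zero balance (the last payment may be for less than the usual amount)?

63 months

Monthly rate r = 23.1%/12 = 1.925% = 0.01925.
Recurrence: B ← B·(1+r) − £550.00.
Month 1: interest £384.04; balance after payment £19,784.04.
Month 2: interest £380.84; balance after payment £19,614.88.
Closed form: n = −ln(1 − rB₀/P)/ln(1+r) = −ln(0.30175)/ln(1.01925) ≈ 62.839, so the balance reaches zero during payment 63.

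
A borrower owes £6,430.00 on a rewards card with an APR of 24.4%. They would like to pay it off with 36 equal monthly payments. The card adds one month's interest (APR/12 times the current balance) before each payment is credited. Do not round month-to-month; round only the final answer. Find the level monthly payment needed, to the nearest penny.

Monthly rate r = 24.4%/12 = 2.03333% = 0.0203333.
Level-payment amortization: P = B₀·r / (1 − (1+r)^(−n)) = 6430.00·0.0203333 / (1 − 1.02033^(−36)).
Denominator 1 − (1+r)^(−36) = 0.515509457.
P = 130.743 / 0.515509457 ≈ 253.62.

£253.62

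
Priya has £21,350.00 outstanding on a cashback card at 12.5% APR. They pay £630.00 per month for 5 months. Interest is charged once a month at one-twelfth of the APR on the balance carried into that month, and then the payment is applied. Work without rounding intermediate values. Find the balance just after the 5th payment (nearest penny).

Monthly rate r = 12.5%/12 = 1.04167% = 0.0104167.
Each month: B ← B·(1+r) − £630.00.
Month 1: interest £222.40; balance after payment £20,942.40.
Month 2: interest £218.15; balance after payment £20,530.55.
Month 3: interest £213.86; balance after payment £20,114.41.
Month 4: interest £209.53; balance after payment £19,693.93.
Month 5: interest £205.15; balance after payment £19,269.08.

£19,269.08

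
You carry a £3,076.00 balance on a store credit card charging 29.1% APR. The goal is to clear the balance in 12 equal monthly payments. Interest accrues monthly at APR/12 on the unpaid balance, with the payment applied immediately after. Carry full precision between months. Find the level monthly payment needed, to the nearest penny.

£298.51

Monthly rate r = 29.1%/12 = 2.425% = 0.02425.
Level-payment amortization: P = B₀·r / (1 − (1+r)^(−n)) = 3076.00·0.02425 / (1 − 1.02425^(−12)).
Denominator 1 − (1+r)^(−12) = 0.249884174.
P = 74.593 / 0.249884174 ≈ 298.51.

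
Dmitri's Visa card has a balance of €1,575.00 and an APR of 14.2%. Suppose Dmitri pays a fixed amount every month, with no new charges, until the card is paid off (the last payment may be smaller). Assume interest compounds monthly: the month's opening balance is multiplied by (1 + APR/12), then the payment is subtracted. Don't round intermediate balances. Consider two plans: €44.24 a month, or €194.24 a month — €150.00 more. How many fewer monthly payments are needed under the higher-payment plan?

Monthly rate r = 14.2%/12 = 1.18333% = 0.0118333.
At €44.24/mo: n = ⌈−ln(1 − rB₀/P)/ln(1+r)⌉ = 47 payments (last €21.88); total interest = total paid − €1,575.00 = €481.92.
At €194.24/mo: 9 payments (last €111.91); total interest €90.83.
Payments saved = 47 − 9 = 38.

38 fewer payments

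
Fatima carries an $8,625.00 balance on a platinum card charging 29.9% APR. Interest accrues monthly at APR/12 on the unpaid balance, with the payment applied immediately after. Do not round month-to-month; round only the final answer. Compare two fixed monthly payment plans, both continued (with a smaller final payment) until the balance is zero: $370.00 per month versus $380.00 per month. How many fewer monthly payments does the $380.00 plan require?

Monthly rate r = 29.9%/12 = 2.49167% = 0.0249167.
At $370.00/mo: n = ⌈−ln(1 − rB₀/P)/ln(1+r)⌉ = 36 payments (last $122.44); total interest = total paid − $8,625.00 = $4,447.44.
At $380.00/mo: 34 payments (last $332.24); total interest $4,247.24.
Payments saved = 36 − 34 = 2.

2 fewer payments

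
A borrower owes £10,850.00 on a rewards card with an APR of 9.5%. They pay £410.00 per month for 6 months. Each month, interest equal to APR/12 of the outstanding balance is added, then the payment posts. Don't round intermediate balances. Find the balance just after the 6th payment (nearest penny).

£8,866.48

Monthly rate r = 9.5%/12 = 0.791667% = 0.00791667.
Each month: B ← B·(1+r) − £410.00.
Month 1: interest £85.90; balance after payment £10,525.90.
Month 2: interest £83.33; balance after payment £10,199.23.
Month 3: interest £80.74; balance after payment £9,869.97.
Month 4: interest £78.14; balance after payment £9,538.11.
Month 5: interest £75.51; balance after payment £9,203.62.
Month 6: interest £72.86; balance after payment £8,866.48.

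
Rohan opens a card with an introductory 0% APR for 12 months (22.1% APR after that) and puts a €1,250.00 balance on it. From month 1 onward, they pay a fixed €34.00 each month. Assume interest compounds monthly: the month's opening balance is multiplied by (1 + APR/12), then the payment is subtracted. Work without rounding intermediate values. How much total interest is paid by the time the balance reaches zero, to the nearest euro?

Promo months 1–12 at r₀ = 0%/12 = 0; months 13+ at r₁ = 22.1%/12 = 0.0184167.
After month 12 (no interest yet): B = €1,250.00 − 12·€34.00 = €842.00.
Then at r₁ with €34.00/mo: n₂ = −ln(1 − r₁·B/P)/ln(1+r₁) ≈ 33.37 → 34 more payments.
Total paid = 45·€34.00 + €12.63 = €1,542.63; interest = €1,542.63 − €1,250.00 = €292.63.

€293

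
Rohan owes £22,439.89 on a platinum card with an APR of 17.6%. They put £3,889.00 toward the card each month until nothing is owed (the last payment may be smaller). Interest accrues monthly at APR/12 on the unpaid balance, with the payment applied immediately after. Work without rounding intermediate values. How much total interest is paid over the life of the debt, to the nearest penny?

Monthly rate r = 17.6%/12 = 1.46667% = 0.0146667.
Payoff takes n = ⌈−ln(1 − rB₀/P)/ln(1+r)⌉ = ⌈6.073⌉ = 7 payments; the last is £286.08.
Total paid = 6·£3,889.00 + £286.08 = £23,620.08.
Total interest = total paid − principal = £23,620.08 − £22,439.89 = £1,180.19.

£1,180.19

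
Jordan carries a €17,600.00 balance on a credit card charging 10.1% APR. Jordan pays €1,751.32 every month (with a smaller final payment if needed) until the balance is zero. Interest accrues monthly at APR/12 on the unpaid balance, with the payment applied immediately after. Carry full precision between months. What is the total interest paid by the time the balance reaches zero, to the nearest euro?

€868

Monthly rate r = 10.1%/12 = 0.841667% = 0.00841667.
Payoff takes n = ⌈−ln(1 − rB₀/P)/ln(1+r)⌉ = ⌈10.544⌉ = 11 payments; the last is €955.07.
Total paid = 10·€1,751.32 + €955.07 = €18,468.27.
Total interest = total paid − principal = €18,468.27 − €17,600.00 = €868.27.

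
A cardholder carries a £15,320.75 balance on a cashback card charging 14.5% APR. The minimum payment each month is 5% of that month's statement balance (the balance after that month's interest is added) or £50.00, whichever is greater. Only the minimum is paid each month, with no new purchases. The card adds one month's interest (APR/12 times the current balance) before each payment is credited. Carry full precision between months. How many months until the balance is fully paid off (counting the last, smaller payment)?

Monthly rate r = 14.5%/12 = 1.20833% = 0.0120833.
While 5% of the post-interest balance exceeds £50.00, each month B ← (B·(1+r))·(1 − 0.05), i.e. B shrinks by the factor (1+r)·0.95 = 0.96148.
This holds for months 1–70. Entering month 71 the balance is £979.65; 5% of the post-interest balance is now below £50.00, so the flat £50.00 minimum applies from here.
From month 71 a fixed £50.00 at rate r clears £979.65 in 23 more payments. Total: 70 + 23 = 93 months.

93 months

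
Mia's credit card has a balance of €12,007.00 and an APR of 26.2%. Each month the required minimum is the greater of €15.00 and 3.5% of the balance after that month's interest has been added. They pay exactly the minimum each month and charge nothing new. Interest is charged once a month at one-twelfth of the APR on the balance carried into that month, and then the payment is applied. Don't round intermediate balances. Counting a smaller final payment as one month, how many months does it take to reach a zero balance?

283 months

Monthly rate r = 26.2%/12 = 2.18333% = 0.0218333.
While 3.5% of the post-interest balance exceeds €15.00, each month B ← (B·(1+r))·(1 − 0.035), i.e. B shrinks by the factor (1+r)·0.965 = 0.98607.
This holds for months 1–240. Entering month 241 the balance is €414.20; 3.5% of the post-interest balance is now below €15.00, so the flat €15.00 minimum applies from here.
From month 241 a fixed €15.00 at rate r clears €414.20 in 43 more payments. Total: 240 + 43 = 283 months.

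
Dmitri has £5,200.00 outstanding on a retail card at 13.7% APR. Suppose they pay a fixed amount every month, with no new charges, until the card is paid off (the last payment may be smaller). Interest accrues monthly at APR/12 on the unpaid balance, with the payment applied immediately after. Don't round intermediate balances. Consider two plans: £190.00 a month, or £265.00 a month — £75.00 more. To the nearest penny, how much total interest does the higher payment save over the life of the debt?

£349.06

Monthly rate r = 13.7%/12 = 1.14167% = 0.0114167.
At £190.00/mo: n = ⌈−ln(1 − rB₀/P)/ln(1+r)⌉ = 34 payments (last £0.24); total interest = total paid − £5,200.00 = £1,070.24.
At £265.00/mo: 23 payments (last £91.18); total interest £721.18.
Interest saved = £1,070.24 − £721.18 = £349.06.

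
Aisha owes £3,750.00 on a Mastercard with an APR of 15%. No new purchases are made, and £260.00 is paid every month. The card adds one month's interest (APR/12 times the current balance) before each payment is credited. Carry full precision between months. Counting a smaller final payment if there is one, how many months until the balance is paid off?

Monthly rate r = 15%/12 = 1.25% = 0.0125.
Recurrence: B ← B·(1+r) − £260.00.
Month 1: interest £46.88; balance after payment £3,536.88.
Month 2: interest £44.21; balance after payment £3,321.09.
Closed form: n = −ln(1 − rB₀/P)/ln(1+r) = −ln(0.81971)/ln(1.0125) ≈ 16.003, so the balance reaches zero during payment 17.

17 payments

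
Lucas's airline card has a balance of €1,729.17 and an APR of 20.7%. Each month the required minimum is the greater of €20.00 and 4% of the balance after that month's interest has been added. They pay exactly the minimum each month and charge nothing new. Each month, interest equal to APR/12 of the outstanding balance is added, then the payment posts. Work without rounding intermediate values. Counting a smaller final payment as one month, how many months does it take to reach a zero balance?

86 months

Monthly rate r = 20.7%/12 = 1.725% = 0.01725.
While 4% of the post-interest balance exceeds €20.00, each month B ← (B·(1+r))·(1 − 0.04), i.e. B shrinks by the factor (1+r)·0.96 = 0.97656.
This holds for months 1–54. Entering month 55 the balance is €480.37; 4% of the post-interest balance is now below €20.00, so the flat €20.00 minimum applies from here.
From month 55 a fixed €20.00 at rate r clears €480.37 in 32 more payments. Total: 54 + 32 = 86 months.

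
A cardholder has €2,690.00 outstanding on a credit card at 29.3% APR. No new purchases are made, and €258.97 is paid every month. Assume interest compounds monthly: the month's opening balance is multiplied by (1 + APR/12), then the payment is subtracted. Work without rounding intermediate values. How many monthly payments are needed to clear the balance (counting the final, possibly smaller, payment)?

Monthly rate r = 29.3%/12 = 2.44167% = 0.0244167.
Recurrence: B ← B·(1+r) − €258.97.
Month 1: interest €65.68; balance after payment €2,496.71.
Month 2: interest €60.96; balance after payment €2,298.70.
Closed form: n = −ln(1 − rB₀/P)/ln(1+r) = −ln(0.74638)/ln(1.02442) ≈ 12.126, so the balance reaches zero during payment 13.

13 months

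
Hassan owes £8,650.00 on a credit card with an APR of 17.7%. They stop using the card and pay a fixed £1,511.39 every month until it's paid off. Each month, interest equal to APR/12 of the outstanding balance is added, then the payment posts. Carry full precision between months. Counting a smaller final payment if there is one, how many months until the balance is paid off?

Monthly rate r = 17.7%/12 = 1.475% = 0.01475.
Recurrence: B ← B·(1+r) − £1,511.39.
Month 1: interest £127.59; balance after payment £7,266.20.
Month 2: interest £107.18; balance after payment £5,861.98.
Closed form: n = −ln(1 − rB₀/P)/ln(1+r) = −ln(0.91558)/ln(1.01475) ≈ 6.023, so the balance reaches zero during payment 7.

7 months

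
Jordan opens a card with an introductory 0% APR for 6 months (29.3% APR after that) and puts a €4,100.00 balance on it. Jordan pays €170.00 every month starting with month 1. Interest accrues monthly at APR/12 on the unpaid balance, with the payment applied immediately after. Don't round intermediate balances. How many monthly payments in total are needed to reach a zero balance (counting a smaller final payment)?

Promo months 1–6 at r₀ = 0%/12 = 0; months 7+ at r₁ = 29.3%/12 = 0.0244167.
After month 6 (no interest yet): B = €4,100.00 − 6·€170.00 = €3,080.00.
Then at r₁ with €170.00/mo: n₂ = −ln(1 − r₁·B/P)/ln(1+r₁) ≈ 24.21 → 25 more payments.

31 payments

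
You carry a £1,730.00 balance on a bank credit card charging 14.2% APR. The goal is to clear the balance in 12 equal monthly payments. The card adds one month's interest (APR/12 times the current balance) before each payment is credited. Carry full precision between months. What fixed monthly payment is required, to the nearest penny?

Monthly rate r = 14.2%/12 = 1.18333% = 0.0118333.
Level-payment amortization: P = B₀·r / (1 − (1+r)^(−n)) = 1730.00·0.0118333 / (1 − 1.01183^(−12)).
Denominator 1 − (1+r)^(−12) = 0.131655196.
P = 20.4717 / 0.131655196 ≈ 155.49.

£155.49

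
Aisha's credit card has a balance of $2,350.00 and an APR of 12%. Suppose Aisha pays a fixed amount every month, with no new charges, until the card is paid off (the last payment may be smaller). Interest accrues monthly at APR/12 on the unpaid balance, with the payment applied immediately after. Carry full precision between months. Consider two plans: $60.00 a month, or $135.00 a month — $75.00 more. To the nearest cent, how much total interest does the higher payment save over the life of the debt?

Monthly rate r = 12%/12 = 1% = 0.01.
At $60.00/mo: n = ⌈−ln(1 − rB₀/P)/ln(1+r)⌉ = 50 payments (last $57.09); total interest = total paid − $2,350.00 = $647.09.
At $135.00/mo: 20 payments (last $29.88); total interest $244.88.
Interest saved = $647.09 − $244.88 = $402.21.

$402.21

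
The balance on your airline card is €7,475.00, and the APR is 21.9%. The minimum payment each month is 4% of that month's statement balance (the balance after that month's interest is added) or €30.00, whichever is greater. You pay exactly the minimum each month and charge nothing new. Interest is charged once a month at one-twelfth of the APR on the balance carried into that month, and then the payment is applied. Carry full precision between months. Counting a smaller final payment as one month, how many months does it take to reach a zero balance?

Monthly rate r = 21.9%/12 = 1.825% = 0.01825.
While 4% of the post-interest balance exceeds €30.00, each month B ← (B·(1+r))·(1 − 0.04), i.e. B shrinks by the factor (1+r)·0.96 = 0.97752.
This holds for months 1–102. Entering month 103 the balance is €735.24; 4% of the post-interest balance is now below €30.00, so the flat €30.00 minimum applies from here.
From month 103 a fixed €30.00 at rate r clears €735.24 in 33 more payments. Total: 102 + 33 = 135 months.

135 months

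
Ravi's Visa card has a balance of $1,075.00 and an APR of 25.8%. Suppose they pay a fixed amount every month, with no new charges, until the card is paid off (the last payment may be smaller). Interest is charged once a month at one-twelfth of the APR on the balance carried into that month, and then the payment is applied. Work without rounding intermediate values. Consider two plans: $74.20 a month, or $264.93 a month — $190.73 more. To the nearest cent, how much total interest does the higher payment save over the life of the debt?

Monthly rate r = 25.8%/12 = 2.15% = 0.0215.
At $74.20/mo: n = ⌈−ln(1 − rB₀/P)/ln(1+r)⌉ = 18 payments (last $40.65); total interest = total paid − $1,075.00 = $227.05.
At $264.93/mo: 5 payments (last $77.72); total interest $62.44.
Interest saved = $227.05 − $62.44 = $164.61.

$164.61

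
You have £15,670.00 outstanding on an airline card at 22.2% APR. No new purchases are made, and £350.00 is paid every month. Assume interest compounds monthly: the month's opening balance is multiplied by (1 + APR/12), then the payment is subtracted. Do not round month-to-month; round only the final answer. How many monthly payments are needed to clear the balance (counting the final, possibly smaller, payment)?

97 payments

Monthly rate r = 22.2%/12 = 1.85% = 0.0185.
Recurrence: B ← B·(1+r) − £350.00.
Month 1: interest £289.89; balance after payment £15,609.90.
Month 2: interest £288.78; balance after payment £15,548.68.
Closed form: n = −ln(1 − rB₀/P)/ln(1+r) = −ln(0.17173)/ln(1.0185) ≈ 96.113, so the balance reaches zero during payment 97.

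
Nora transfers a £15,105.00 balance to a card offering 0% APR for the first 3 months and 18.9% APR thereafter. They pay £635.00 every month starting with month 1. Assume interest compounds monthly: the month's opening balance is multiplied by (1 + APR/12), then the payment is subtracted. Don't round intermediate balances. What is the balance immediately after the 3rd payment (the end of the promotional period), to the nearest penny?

£13,200.00

Promo months 1–3 at r₀ = 0%/12 = 0; months 4+ at r₁ = 18.9%/12 = 0.01575.
After month 3 (no interest yet): B = £15,105.00 − 3·£635.00 = £13,200.00.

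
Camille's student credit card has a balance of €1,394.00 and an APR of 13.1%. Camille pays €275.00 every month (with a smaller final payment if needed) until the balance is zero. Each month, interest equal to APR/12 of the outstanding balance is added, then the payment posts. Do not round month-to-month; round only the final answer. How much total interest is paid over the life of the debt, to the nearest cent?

€48.14

Monthly rate r = 13.1%/12 = 1.09167% = 0.0109167.
Payoff takes n = ⌈−ln(1 − rB₀/P)/ln(1+r)⌉ = ⌈5.243⌉ = 6 payments; the last is €67.14.
Total paid = 5·€275.00 + €67.14 = €1,442.14.
Total interest = total paid − principal = €1,442.14 − €1,394.00 = €48.14.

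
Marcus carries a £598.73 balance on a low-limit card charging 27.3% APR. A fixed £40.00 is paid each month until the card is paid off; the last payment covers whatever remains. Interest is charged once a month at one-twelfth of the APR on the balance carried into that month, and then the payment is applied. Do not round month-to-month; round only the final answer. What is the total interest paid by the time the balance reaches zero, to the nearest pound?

£142

Monthly rate r = 27.3%/12 = 2.275% = 0.02275.
Payoff takes n = ⌈−ln(1 − rB₀/P)/ln(1+r)⌉ = ⌈18.507⌉ = 19 payments; the last is £20.39.
Total paid = 18·£40.00 + £20.39 = £740.39.
Total interest = total paid − principal = £740.39 − £598.73 = £141.66.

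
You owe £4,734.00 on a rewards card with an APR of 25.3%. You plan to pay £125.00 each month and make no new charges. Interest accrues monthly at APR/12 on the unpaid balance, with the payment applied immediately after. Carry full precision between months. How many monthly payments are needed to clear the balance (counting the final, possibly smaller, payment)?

77 months

Monthly rate r = 25.3%/12 = 2.10833% = 0.0210833.
Recurrence: B ← B·(1+r) − £125.00.
Month 1: interest £99.81; balance after payment £4,708.81.
Month 2: interest £99.28; balance after payment £4,683.09.
Closed form: n = −ln(1 − rB₀/P)/ln(1+r) = −ln(0.20153)/ln(1.02108) ≈ 76.773, so the balance reaches zero during payment 77.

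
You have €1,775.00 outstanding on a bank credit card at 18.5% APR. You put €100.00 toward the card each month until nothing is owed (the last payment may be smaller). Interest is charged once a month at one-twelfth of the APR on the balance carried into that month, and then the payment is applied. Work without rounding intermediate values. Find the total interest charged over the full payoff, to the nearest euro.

€315

Monthly rate r = 18.5%/12 = 1.54167% = 0.0154167.
Payoff takes n = ⌈−ln(1 − rB₀/P)/ln(1+r)⌉ = ⌈20.898⌉ = 21 payments; the last is €89.86.
Total paid = 20·€100.00 + €89.86 = €2,089.86.
Total interest = total paid − principal = €2,089.86 − €1,775.00 = €314.86.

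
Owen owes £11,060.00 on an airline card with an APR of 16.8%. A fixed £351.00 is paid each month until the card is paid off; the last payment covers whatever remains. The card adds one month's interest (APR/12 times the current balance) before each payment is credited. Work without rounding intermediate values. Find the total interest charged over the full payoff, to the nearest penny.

£3,630.14

Monthly rate r = 16.8%/12 = 1.4% = 0.014.
Payoff takes n = ⌈−ln(1 − rB₀/P)/ln(1+r)⌉ = ⌈41.851⌉ = 42 payments; the last is £299.14.
Total paid = 41·£351.00 + £299.14 = £14,690.14.
Total interest = total paid − principal = £14,690.14 − £11,060.00 = £3,630.14.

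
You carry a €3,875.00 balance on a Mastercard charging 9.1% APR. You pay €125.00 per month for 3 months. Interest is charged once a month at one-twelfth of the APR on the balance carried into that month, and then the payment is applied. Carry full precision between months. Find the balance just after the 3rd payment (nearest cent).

€3,585.98

Monthly rate r = 9.1%/12 = 0.758333% = 0.00758333.
Each month: B ← B·(1+r) − €125.00.
Month 1: interest €29.39; balance after payment €3,779.39.
Month 2: interest €28.66; balance after payment €3,683.05.
Month 3: interest €27.93; balance after payment €3,585.98.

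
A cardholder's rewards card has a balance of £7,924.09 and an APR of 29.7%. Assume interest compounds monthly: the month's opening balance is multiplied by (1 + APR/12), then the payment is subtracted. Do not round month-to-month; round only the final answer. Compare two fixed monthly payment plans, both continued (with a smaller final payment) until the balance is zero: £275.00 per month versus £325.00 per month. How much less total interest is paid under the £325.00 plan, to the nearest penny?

Monthly rate r = 29.7%/12 = 2.475% = 0.02475.
At £275.00/mo: n = ⌈−ln(1 − rB₀/P)/ln(1+r)⌉ = 52 payments (last £22.48); total interest = total paid − £7,924.09 = £6,123.39.
At £325.00/mo: 38 payments (last £271.09); total interest £4,372.00.
Interest saved = £6,123.39 − £4,372.00 = £1,751.39.

£1,751.39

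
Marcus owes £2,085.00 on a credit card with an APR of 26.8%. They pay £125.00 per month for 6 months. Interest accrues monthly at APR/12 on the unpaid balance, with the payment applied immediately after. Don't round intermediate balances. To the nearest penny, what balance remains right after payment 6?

£1,587.32

Monthly rate r = 26.8%/12 = 2.23333% = 0.0223333.
Each month: B ← B·(1+r) − £125.00.
Month 1: interest £46.56; balance after payment £2,006.57.
Month 2: interest £44.81; balance after payment £1,926.38.
Month 3: interest £43.02; balance after payment £1,844.40.
Month 4: interest £41.19; balance after payment £1,760.59.
Month 5: interest £39.32; balance after payment £1,674.91.
Month 6: interest £37.41; balance after payment £1,587.32.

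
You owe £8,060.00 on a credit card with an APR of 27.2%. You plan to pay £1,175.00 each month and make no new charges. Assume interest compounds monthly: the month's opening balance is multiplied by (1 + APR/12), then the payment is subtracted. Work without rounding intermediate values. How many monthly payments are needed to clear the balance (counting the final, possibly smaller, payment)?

Monthly rate r = 27.2%/12 = 2.26667% = 0.0226667.
Recurrence: B ← B·(1+r) − £1,175.00.
Month 1: interest £182.69; balance after payment £7,067.69.
Month 2: interest £160.20; balance after payment £6,052.89.
Closed form: n = −ln(1 − rB₀/P)/ln(1+r) = −ln(0.84452)/ln(1.02267) ≈ 7.540, so the balance reaches zero during payment 8.

8 payments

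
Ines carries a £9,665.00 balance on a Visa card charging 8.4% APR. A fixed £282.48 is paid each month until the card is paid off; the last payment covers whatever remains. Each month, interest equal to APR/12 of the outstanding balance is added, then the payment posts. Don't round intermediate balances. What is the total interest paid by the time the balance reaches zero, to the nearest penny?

£1,422.17

Monthly rate r = 8.4%/12 = 0.7% = 0.007.
Payoff takes n = ⌈−ln(1 − rB₀/P)/ln(1+r)⌉ = ⌈39.249⌉ = 40 payments; the last is £70.45.
Total paid = 39·£282.48 + £70.45 = £11,087.17.
Total interest = total paid − principal = £11,087.17 − £9,665.00 = £1,422.17.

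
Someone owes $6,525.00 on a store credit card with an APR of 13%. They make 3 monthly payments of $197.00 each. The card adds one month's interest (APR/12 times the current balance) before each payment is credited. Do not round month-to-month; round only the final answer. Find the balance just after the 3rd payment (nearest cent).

$6,141.94

Monthly rate r = 13%/12 = 1.08333% = 0.0108333.
Each month: B ← B·(1+r) − $197.00.
Month 1: interest $70.69; balance after payment $6,398.69.
Month 2: interest $69.32; balance after payment $6,271.01.
Month 3: interest $67.94; balance after payment $6,141.94.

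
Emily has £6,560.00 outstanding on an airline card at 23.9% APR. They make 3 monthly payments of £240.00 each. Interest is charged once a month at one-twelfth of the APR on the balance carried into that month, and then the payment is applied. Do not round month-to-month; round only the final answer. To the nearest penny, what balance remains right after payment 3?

Monthly rate r = 23.9%/12 = 1.99167% = 0.0199167.
Each month: B ← B·(1+r) − £240.00.
Month 1: interest £130.65; balance after payment £6,450.65.
Month 2: interest £128.48; balance after payment £6,339.13.
Month 3: interest £126.25; balance after payment £6,225.38.

£6,225.38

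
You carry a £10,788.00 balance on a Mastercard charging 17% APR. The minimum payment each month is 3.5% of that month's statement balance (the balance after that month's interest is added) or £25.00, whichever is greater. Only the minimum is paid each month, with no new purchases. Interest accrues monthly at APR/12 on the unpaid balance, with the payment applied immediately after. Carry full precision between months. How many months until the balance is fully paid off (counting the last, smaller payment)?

Monthly rate r = 17%/12 = 1.41667% = 0.0141667.
While 3.5% of the post-interest balance exceeds £25.00, each month B ← (B·(1+r))·(1 − 0.035), i.e. B shrinks by the factor (1+r)·0.965 = 0.97867.
This holds for months 1–127. Entering month 128 the balance is £697.90; 3.5% of the post-interest balance is now below £25.00, so the flat £25.00 minimum applies from here.
From month 128 a fixed £25.00 at rate r clears £697.90 in 36 more payments. Total: 127 + 36 = 163 months.

163 months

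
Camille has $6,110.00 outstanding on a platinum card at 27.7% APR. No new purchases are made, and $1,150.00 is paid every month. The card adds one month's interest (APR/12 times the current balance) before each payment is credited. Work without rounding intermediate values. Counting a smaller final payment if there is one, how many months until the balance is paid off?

6 payments

Monthly rate r = 27.7%/12 = 2.30833% = 0.0230833.
Recurrence: B ← B·(1+r) − $1,150.00.
Month 1: interest $141.04; balance after payment $5,101.04.
Month 2: interest $117.75; balance after payment $4,068.79.
Month 3: interest $93.92; balance after payment $3,012.71.
Month 4: interest $69.54; balance after payment $1,932.25.
Month 5: interest $44.60; balance after payment $826.86.
Month 6: interest $19.09; balance after payment $0.00.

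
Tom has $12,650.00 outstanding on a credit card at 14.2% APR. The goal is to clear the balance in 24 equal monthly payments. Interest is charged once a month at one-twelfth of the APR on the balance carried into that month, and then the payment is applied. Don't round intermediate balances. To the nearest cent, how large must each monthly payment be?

Monthly rate r = 14.2%/12 = 1.18333% = 0.0118333.
Level-payment amortization: P = B₀·r / (1 − (1+r)^(−n)) = 12650.00·0.0118333 / (1 − 1.01183^(−24)).
Denominator 1 − (1+r)^(−24) = 0.245977301.
P = 149.692 / 0.245977301 ≈ 608.56.

$608.56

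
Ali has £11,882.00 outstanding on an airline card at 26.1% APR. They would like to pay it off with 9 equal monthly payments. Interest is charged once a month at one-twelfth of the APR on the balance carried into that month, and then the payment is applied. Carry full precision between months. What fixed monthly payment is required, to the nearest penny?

Monthly rate r = 26.1%/12 = 2.175% = 0.02175.
Level-payment amortization: P = B₀·r / (1 − (1+r)^(−n)) = 11882.00·0.02175 / (1 − 1.02175^(−9)).
Denominator 1 − (1+r)^(−9) = 0.176055076.
P = 258.434 / 0.176055076 ≈ 1467.91.

£1,467.91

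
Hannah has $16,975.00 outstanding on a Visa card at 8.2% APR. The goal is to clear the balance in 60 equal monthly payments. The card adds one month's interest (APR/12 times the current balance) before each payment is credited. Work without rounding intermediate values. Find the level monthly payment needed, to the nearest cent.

Monthly rate r = 8.2%/12 = 0.683333% = 0.00683333.
Level-payment amortization: P = B₀·r / (1 − (1+r)^(−n)) = 16975.00·0.00683333 / (1 − 1.00683^(−60)).
Denominator 1 − (1+r)^(−60) = 0.335423654.
P = 115.996 / 0.335423654 ≈ 345.82.

$345.82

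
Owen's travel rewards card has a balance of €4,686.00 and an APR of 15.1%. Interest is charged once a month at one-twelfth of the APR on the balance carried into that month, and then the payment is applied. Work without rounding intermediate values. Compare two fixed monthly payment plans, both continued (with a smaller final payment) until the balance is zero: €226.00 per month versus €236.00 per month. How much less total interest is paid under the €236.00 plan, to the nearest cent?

Monthly rate r = 15.1%/12 = 1.25833% = 0.0125833.
At €226.00/mo: n = ⌈−ln(1 − rB₀/P)/ln(1+r)⌉ = 25 payments (last €40.31); total interest = total paid − €4,686.00 = €778.31.
At €236.00/mo: 23 payments (last €233.68); total interest €739.68.
Interest saved = €778.31 − €739.68 = €38.63.

€38.63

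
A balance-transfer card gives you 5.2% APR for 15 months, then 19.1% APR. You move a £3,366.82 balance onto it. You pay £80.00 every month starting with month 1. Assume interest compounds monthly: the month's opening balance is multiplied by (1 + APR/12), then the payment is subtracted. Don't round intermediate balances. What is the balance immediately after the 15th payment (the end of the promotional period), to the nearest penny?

£2,355.34

Promo months 1–15 at r₀ = 5.2%/12 = 0.00433333; months 16+ at r₁ = 19.1%/12 = 0.0159167.
After month 15: iterate B ← B·(1+r₀) − £80.00 for 15 months → £2,355.34.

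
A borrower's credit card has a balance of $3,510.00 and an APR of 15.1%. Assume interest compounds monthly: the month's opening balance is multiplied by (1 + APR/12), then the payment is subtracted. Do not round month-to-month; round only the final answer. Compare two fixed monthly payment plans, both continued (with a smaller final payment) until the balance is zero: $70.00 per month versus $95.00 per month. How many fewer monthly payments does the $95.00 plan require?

29 fewer payments

Monthly rate r = 15.1%/12 = 1.25833% = 0.0125833.
At $70.00/mo: n = ⌈−ln(1 − rB₀/P)/ln(1+r)⌉ = 80 payments (last $50.36); total interest = total paid − $3,510.00 = $2,070.36.
At $95.00/mo: 51 payments (last $0.76); total interest $1,240.76.
Payments saved = 80 − 51 = 29.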